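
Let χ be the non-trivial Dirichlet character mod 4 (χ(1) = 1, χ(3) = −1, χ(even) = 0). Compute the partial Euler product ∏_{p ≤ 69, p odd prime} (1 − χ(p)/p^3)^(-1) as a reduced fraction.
∏ = 497044101252700953274063170881740849527845657594881/512972994773739111227016105418519405174088647311360

The odd primes p ≤ 69 are [3, 5, 7, 11, 13, 17, 19, 23, 29, 31, 37, 41, 43, 47, 53, 59, 61, 67]. For each, χ(p) = 1 if p ≡ 1 mod 4, χ(p) = −1 if p ≡ 3 mod 4. Taking (1 − χ(p)/p^3)^(-1) = p^3/(p^3 − χ(p)): (1 − (-1)/3^3)^(-1) · (1 − (1)/5^3)^(-1) · (1 − (-1)/7^3)^(-1) · (1 − (-1)/11^3)^(-1) · (1 − (1)/13^3)^(-1) · (1 − (1)/17^3)^(-1) · (1 − (-1)/19^3)^(-1) · (1 − (-1)/23^3)^(-1) · (1 − (1)/29^3)^(-1) · (1 − (-1)/31^3)^(-1) · (1 − (1)/37^3)^(-1) · (1 − (1)/41^3)^(-1) · (1 − (-1)/43^3)^(-1) · (1 − (-1)/47^3)^(-1) · (1 − (1)/53^3)^(-1) · (1 − (-1)/59^3)^(-1) · (1 − (1)/61^3)^(-1) · (1 − (-1)/67^3)^(-1) = 497044101252700953274063170881740849527845657594881/512972994773739111227016105418519405174088647311360.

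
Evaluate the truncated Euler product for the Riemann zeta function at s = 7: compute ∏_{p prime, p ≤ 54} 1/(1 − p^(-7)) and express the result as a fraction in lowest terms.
∏ = 72859781352345946164271325208512748367496302513429047898775811498046799405380225394802980517015901501332936608125/72256491859259542003929080814473893559535113224475133477501839873036689289530416476883582246279412849505472872448

The primes p ≤ 54 are [2, 3, 5, 7, 11, 13, 17, 19, 23, 29, 31, 37, 41, 43, 47, 53]. For each prime, (1 − 1/p^7)^(-1) = p^7 / (p^7 − 1). The product is (1 − 1/2^7)^(-1), (1 − 1/3^7)^(-1), (1 − 1/5^7)^(-1), (1 − 1/7^7)^(-1), (1 − 1/11^7)^(-1), (1 − 1/13^7)^(-1), (1 − 1/17^7)^(-1), (1 − 1/19^7)^(-1), (1 − 1/23^7)^(-1), (1 − 1/29^7)^(-1), (1 − 1/31^7)^(-1), (1 − 1/37^7)^(-1), (1 − 1/41^7)^(-1), (1 − 1/43^7)^(-1), (1 − 1/47^7)^(-1), (1 − 1/53^7)^(-1) = ∏ p^7 / (p^7 − 1) = 72859781352345946164271325208512748367496302513429047898775811498046799405380225394802980517015901501332936608125/72256491859259542003929080814473893559535113224475133477501839873036689289530416476883582246279412849505472872448.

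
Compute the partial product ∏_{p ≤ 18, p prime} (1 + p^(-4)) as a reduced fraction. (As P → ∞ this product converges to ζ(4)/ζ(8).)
∏ = 269172760629240720452/249717000818881220625

The primes p ≤ 18 are [2, 3, 5, 7, 11, 13, 17]. For each, (1 + 1/p^4) = (p^4 + 1)/p^4. Multiplying these fractions over p ∈ [2, 3, 5, 7, 11, 13, 17] gives 269172760629240720452/249717000818881220625. (In the limit P → ∞ this tends to ζ(4)/ζ(8).)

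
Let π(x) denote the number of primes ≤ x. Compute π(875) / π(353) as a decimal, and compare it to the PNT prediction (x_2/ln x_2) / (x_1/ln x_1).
π(875)/π(353) = 150/71 ≈ 2.1127;  PNT prediction ≈ 2.1466.

π(353) = 71 and π(875) = 150, so π(875)/π(353) ≈ 2.1127. The PNT-predicted ratio is (875/ln(875)) / (353/ln(353)) ≈ 2.1466. The two agree to within a few percent, as expected.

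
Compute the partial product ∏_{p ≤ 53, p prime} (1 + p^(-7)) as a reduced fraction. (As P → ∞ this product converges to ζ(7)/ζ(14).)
∏ = 309952223984670960543603211891856695601672510675385627534277668624533812457091991127236052954668734671204274242309849088/307404601692723276790274585782287621574695329443342398483341336503340384695750533342769593387518417543812906517214978125

The primes p ≤ 53 are [2, 3, 5, 7, 11, 13, 17, 19, 23, 29, 31, 37, 41, 43, 47, 53]. For each, (1 + 1/p^7) = (p^7 + 1)/p^7. Multiplying these fractions over p ∈ [2, 3, 5, 7, 11, 13, 17, 19, 23, 29, 31, 37, 41, 43, 47, 53] gives 309952223984670960543603211891856695601672510675385627534277668624533812457091991127236052954668734671204274242309849088/307404601692723276790274585782287621574695329443342398483341336503340384695750533342769593387518417543812906517214978125. (In the limit P → ∞ this tends to ζ(7)/ζ(14).)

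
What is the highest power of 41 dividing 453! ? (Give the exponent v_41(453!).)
v_41(453!) = 11

Legendre's formula: v_p(n!) = Σ_{k ≥ 1} ⌊n / p^k⌋. For p = 41, n = 453, the terms are:
  ⌊453/41^1⌋ = ⌊453/41⌋ = 11
(the next term ⌊453/41^2⌋ = 0, terminating the sum). Summing: v_41(453!) = 11 = 11.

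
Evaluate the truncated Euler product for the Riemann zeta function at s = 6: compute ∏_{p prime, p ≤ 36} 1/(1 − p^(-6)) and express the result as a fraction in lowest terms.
∏ = 21845630847366461901783214359247811231609675/21473219492121468455585352466296495056879616

The primes p ≤ 36 are [2, 3, 5, 7, 11, 13, 17, 19, 23, 29, 31]. For each prime, (1 − 1/p^6)^(-1) = p^6 / (p^6 − 1). The product is (1 − 1/2^6)^(-1), (1 − 1/3^6)^(-1), (1 − 1/5^6)^(-1), (1 − 1/7^6)^(-1), (1 − 1/11^6)^(-1), (1 − 1/13^6)^(-1), (1 − 1/17^6)^(-1), (1 − 1/19^6)^(-1), (1 − 1/23^6)^(-1), (1 − 1/29^6)^(-1), (1 − 1/31^6)^(-1) = ∏ p^6 / (p^6 − 1) = 21845630847366461901783214359247811231609675/21473219492121468455585352466296495056879616.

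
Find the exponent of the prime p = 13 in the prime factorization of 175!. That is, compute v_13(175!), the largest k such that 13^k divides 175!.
v_13(175!) = 14

Legendre's formula: v_p(n!) = Σ_{k ≥ 1} ⌊n / p^k⌋. For p = 13, n = 175, the terms are:
  ⌊175/13^1⌋ = ⌊175/13⌋ = 13
  ⌊175/13^2⌋ = ⌊175/169⌋ = 1
(the next term ⌊175/13^3⌋ = 0, terminating the sum). Summing: v_13(175!) = 13 + 1 = 14.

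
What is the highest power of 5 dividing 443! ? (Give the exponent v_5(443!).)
v_5(443!) = 108

Legendre's formula: v_p(n!) = Σ_{k ≥ 1} ⌊n / p^k⌋. For p = 5, n = 443, the terms are:
  ⌊443/5^1⌋ = ⌊443/5⌋ = 88
  ⌊443/5^2⌋ = ⌊443/25⌋ = 17
  ⌊443/5^3⌋ = ⌊443/125⌋ = 3
(the next term ⌊443/5^4⌋ = 0, terminating the sum). Summing: v_5(443!) = 88 + 17 + 3 = 108.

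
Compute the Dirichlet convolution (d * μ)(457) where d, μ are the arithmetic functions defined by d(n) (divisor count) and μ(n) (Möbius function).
(d * μ)(457) = 1

Divisors of 457: [1, 457]. For each d | 457:
  d = 1: d(1) · μ(457/1) = 1 · -1 = -1
  d = 457: d(457) · μ(457/457) = 2 · 1 = 2
Summing: (d * μ)(457) = -1 + 2 = 1.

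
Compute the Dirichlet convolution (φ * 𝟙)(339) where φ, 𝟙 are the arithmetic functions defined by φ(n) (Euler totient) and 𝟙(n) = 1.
(φ * 𝟙)(339) = 339

Divisors of 339: [1, 3, 113, 339]. For each d | 339:
  d = 1: φ(1) · 𝟙(339/1) = 1 · 1 = 1
  d = 3: φ(3) · 𝟙(339/3) = 2 · 1 = 2
  d = 113: φ(113) · 𝟙(339/113) = 112 · 1 = 112
  d = 339: φ(339) · 𝟙(339/339) = 224 · 1 = 224
Summing: (φ * 𝟙)(339) = 1 + 2 + 112 + 224 = 339.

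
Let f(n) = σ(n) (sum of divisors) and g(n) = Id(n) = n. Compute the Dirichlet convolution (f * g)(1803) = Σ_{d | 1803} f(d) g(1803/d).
(σ * Id)(1803) = 8421

Divisors of 1803: [1, 3, 601, 1803]. For each d | 1803:
  d = 1: σ(1) · Id(1803/1) = 1 · 1803 = 1803
  d = 3: σ(3) · Id(1803/3) = 4 · 601 = 2404
  d = 601: σ(601) · Id(1803/601) = 602 · 3 = 1806
  d = 1803: σ(1803) · Id(1803/1803) = 2408 · 1 = 2408
Summing: (σ * Id)(1803) = 1803 + 2404 + 1806 + 2408 = 8421.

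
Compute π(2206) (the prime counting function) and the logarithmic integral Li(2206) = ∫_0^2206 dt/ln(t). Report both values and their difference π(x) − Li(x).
π(2206) = 328;  Li(2206) ≈ 341.74;  π(x) − Li(x) ≈ -13.74.

Direct count of primes ≤ 2206 gives π(2206) = 328. Numerical evaluation of the logarithmic integral gives Li(2206) ≈ 341.74. The difference π(x) − Li(x) ≈ -13.74 is typically negative for small/moderate x (Li(x) overestimates), though Littlewood's theorem shows this sign changes infinitely often.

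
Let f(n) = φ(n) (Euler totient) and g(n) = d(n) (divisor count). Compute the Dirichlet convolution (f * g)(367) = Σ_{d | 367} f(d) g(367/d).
(φ * d)(367) = 368

Divisors of 367: [1, 367]. For each d | 367:
  d = 1: φ(1) · d(367/1) = 1 · 2 = 2
  d = 367: φ(367) · d(367/367) = 366 · 1 = 366
Summing: (φ * d)(367) = 2 + 366 = 368.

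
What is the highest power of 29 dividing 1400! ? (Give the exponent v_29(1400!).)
v_29(1400!) = 49

Legendre's formula: v_p(n!) = Σ_{k ≥ 1} ⌊n / p^k⌋. For p = 29, n = 1400, the terms are:
  ⌊1400/29^1⌋ = ⌊1400/29⌋ = 48
  ⌊1400/29^2⌋ = ⌊1400/841⌋ = 1
(the next term ⌊1400/29^3⌋ = 0, terminating the sum). Summing: v_29(1400!) = 48 + 1 = 49.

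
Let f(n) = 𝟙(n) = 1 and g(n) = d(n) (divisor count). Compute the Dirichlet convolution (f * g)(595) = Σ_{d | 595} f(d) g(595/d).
(𝟙 * d)(595) = 27

Divisors of 595: [1, 5, 7, 17, 35, 85, 119, 595]. For each d | 595:
  d = 1: 𝟙(1) · d(595/1) = 1 · 8 = 8
  d = 5: 𝟙(5) · d(595/5) = 1 · 4 = 4
  d = 7: 𝟙(7) · d(595/7) = 1 · 4 = 4
  d = 17: 𝟙(17) · d(595/17) = 1 · 4 = 4
  d = 35: 𝟙(35) · d(595/35) = 1 · 2 = 2
  d = 85: 𝟙(85) · d(595/85) = 1 · 2 = 2
  d = 119: 𝟙(119) · d(595/119) = 1 · 2 = 2
  d = 595: 𝟙(595) · d(595/595) = 1 · 1 = 1
Summing: (𝟙 * d)(595) = 8 + 4 + 4 + 4 + 2 + 2 + 2 + 1 = 27.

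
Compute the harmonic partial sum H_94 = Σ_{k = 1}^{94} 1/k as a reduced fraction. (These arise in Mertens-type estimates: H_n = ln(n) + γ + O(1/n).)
H_94 = 3684269126502577787295988888472646995861/718766754945489455304472257065075294400

Direct summation: H_94 = 1 + 1/2 + ... + 1/94. The least common denominator is lcm(1, ..., 94) = 718766754945489455304472257065075294400; over this denominator the numerator is 718766754945489455304472257065075294400 + 359383377472744727652236128532537647200 + 239588918315163151768157419021691764800 + 179691688736372363826118064266268823600 + 143753350989097891060894451413015058880 + 119794459157581575884078709510845882400 + 102680964992212779329210322437867899200 + 89845844368186181913059032133134411800 + 79862972771721050589385806340563921600 + 71876675494548945530447225706507529440 + 65342432267771768664042932460461390400 + 59897229578790787942039354755422941200 + 55289750380422265792651712081928868800 + 51340482496106389664605161218933949600 + 47917783663032630353631483804338352960 + 44922922184093090956529516066567205900 + 42280397349734673841439544533239723200 + 39931486385860525294692903170281960800 + 37829829207657339752866960898161857600 + 35938337747274472765223612853253764720 + 34226988330737593109736774145955966400 + 32671216133885884332021466230230695200 + 31250728475890845882803141611525012800 + 29948614789395393971019677377711470600 + 28750670197819578212178890282603011776 + 27644875190211132896325856040964434400 + 26620990923907016863128602113521307200 + 25670241248053194832302580609466974800 + 24785060515361705355326629553968113600 + 23958891831516315176815741902169176480 + 23186024353080305009821685711776622400 + 22461461092046545478264758033283602950 + 21780810755923922888014310820153796800 + 21140198674867336920719772266619861600 + 20536192998442555865842064487573579840 + 19965743192930262647346451585140980400 + 19426128512040255548769520461218251200 + 18914914603828669876433480449080928800 + 18429916793474088597550570693976289600 + 17969168873637236382611806426626882360 + 17530896462085108665962737977196958400 + 17113494165368796554868387072977983200 + 16715505928964871053592378071280820800 + 16335608066942942166010733115115347600 + 15972594554344210117877161268112784320 + 15625364237945422941401570805762506400 + 15292909679691265006478133129044155200 + 14974307394697696985509838688855735300 + 14668709284601825618458617491123985600 + 14375335098909789106089445141301505888 + 14093465783244891280479848177746574400 + 13822437595105566448162928020482217200 + 13561636885763951986876835038963684800 + 13310495461953508431564301056760653600 + 13068486453554353732808586492092278080 + 12835120624026597416151290304733487400 + 12609943069219113250955653632720619200 + 12392530257680852677663314776984056800 + 12182487371957448394991055204492801600 + 11979445915758157588407870951084588240 + 11783061556483433693515938640411070400 + 11593012176540152504910842855888311200 + 11408996110245864369912258048651988800 + 11230730546023272739132379016641801475 + 11057950076084453158530342416385773760 + 10890405377961961444007155410076898400 + 10727862014111782914992123239777243200 + 10570099337433668460359886133309930800 + 10416909491963615294267713870508337600 + 10268096499221277932921032243786789920 + 10123475421767457116964397986832046400 + 9982871596465131323673225792570490200 + 9846119930760129524718798041987332800 + 9713064256020127774384760230609125600 + 9583556732606526070726296760867670592 + 9457457301914334938216740224540464400 + 9334633181110252666291847494351627200 + 9214958396737044298775285346988144800 + 9098313353740372851955345026140193600 + 8984584436818618191305903213313441180 + 8873663641302338954376200704507102400 + 8765448231042554332981368988598479200 + 8659840421029993437403280205603316800 + 8556747082684398277434193536488991600 + 8456079469946934768287908906647944640 + 8357752964482435526796189035640410400 + 8261686838453901785108876517989371200 + 8167804033471471083005366557557673800 + 8076030954443701744994070304101969600 + 7986297277172105058938580634056392160 + 7898535768631752256093101725989838400 + 7812682118972711470700785402881253200 + 7728674784360101669940561903925540800 + 7646454839845632503239066564522077600 = 3684269126502577787295988888472646995861, so H_94 = 3684269126502577787295988888472646995861/718766754945489455304472257065075294400 (already in lowest terms) ≈ 5.12582. (The PNT-adjacent estimate ln(94) + γ ≈ 5.12051 matches within O(1/n).)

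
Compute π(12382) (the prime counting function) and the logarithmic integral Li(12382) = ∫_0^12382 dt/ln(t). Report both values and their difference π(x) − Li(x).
π(12382) = 1478;  Li(12382) ≈ 1501.70;  π(x) − Li(x) ≈ -23.70.

Direct count of primes ≤ 12382 gives π(12382) = 1478. Numerical evaluation of the logarithmic integral gives Li(12382) ≈ 1501.70. The difference π(x) − Li(x) ≈ -23.70 is typically negative for small/moderate x (Li(x) overestimates), though Littlewood's theorem shows this sign changes infinitely often.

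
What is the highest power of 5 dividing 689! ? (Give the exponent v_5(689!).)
v_5(689!) = 170

Legendre's formula: v_p(n!) = Σ_{k ≥ 1} ⌊n / p^k⌋. For p = 5, n = 689, the terms are:
  ⌊689/5^1⌋ = ⌊689/5⌋ = 137
  ⌊689/5^2⌋ = ⌊689/25⌋ = 27
  ⌊689/5^3⌋ = ⌊689/125⌋ = 5
  ⌊689/5^4⌋ = ⌊689/625⌋ = 1
(the next term ⌊689/5^5⌋ = 0, terminating the sum). Summing: v_5(689!) = 137 + 27 + 5 + 1 = 170.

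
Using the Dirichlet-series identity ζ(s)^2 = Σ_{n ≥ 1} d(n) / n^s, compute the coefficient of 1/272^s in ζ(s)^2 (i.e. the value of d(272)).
d(272) = 10

ζ(s)^2 = (Σ 1/m^s)(Σ 1/k^s). The coefficient of 1/n^s in the product is the number of ordered pairs (m, k) with mk = n, which equals d(n). For n = 272, divisors are [1, 2, 4, 8, 16, 17, 34, 68, 136, 272], so d(272) = 10.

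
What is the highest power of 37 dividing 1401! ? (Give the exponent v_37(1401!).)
v_37(1401!) = 38

Legendre's formula: v_p(n!) = Σ_{k ≥ 1} ⌊n / p^k⌋. For p = 37, n = 1401, the terms are:
  ⌊1401/37^1⌋ = ⌊1401/37⌋ = 37
  ⌊1401/37^2⌋ = ⌊1401/1369⌋ = 1
(the next term ⌊1401/37^3⌋ = 0, terminating the sum). Summing: v_37(1401!) = 37 + 1 = 38.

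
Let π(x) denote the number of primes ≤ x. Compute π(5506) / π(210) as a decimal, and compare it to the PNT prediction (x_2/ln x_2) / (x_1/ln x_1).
π(5506)/π(210) = 727/46 ≈ 15.8043;  PNT prediction ≈ 16.2761.

π(210) = 46 and π(5506) = 727, so π(5506)/π(210) ≈ 15.8043. The PNT-predicted ratio is (5506/ln(5506)) / (210/ln(210)) ≈ 16.2761. The two agree to within a few percent, as expected.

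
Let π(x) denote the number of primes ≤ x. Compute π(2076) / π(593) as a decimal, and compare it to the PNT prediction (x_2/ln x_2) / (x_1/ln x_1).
π(2076)/π(593) = 312/108 ≈ 2.8889;  PNT prediction ≈ 2.9265.

π(593) = 108 and π(2076) = 312, so π(2076)/π(593) ≈ 2.8889. The PNT-predicted ratio is (2076/ln(2076)) / (593/ln(593)) ≈ 2.9265. The two agree to within a few percent, as expected.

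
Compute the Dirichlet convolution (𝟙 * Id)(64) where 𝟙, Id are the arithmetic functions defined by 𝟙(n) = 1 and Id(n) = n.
(𝟙 * Id)(64) = 127

Divisors of 64: [1, 2, 4, 8, 16, 32, 64]. For each d | 64:
  d = 1: 𝟙(1) · Id(64/1) = 1 · 64 = 64
  d = 2: 𝟙(2) · Id(64/2) = 1 · 32 = 32
  d = 4: 𝟙(4) · Id(64/4) = 1 · 16 = 16
  d = 8: 𝟙(8) · Id(64/8) = 1 · 8 = 8
  d = 16: 𝟙(16) · Id(64/16) = 1 · 4 = 4
  d = 32: 𝟙(32) · Id(64/32) = 1 · 2 = 2
  d = 64: 𝟙(64) · Id(64/64) = 1 · 1 = 1
Summing: (𝟙 * Id)(64) = 64 + 32 + 16 + 8 + 4 + 2 + 1 = 127.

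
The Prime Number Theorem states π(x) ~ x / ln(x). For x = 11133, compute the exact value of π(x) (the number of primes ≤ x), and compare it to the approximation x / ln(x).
π(11133) = 1349;  x/ln(x) ≈ 1194.83;  relative error ≈ 11.43%.

Directly count primes up to 11133: π(11133) = 1349. The PNT approximation gives 11133/ln(11133) ≈ 11133/9.31767 ≈ 1194.83. Relative error (π(x) − x/ln(x)) / π(x) ≈ 11.43%; the approximation is known to undercount slightly (Li(x) is a better estimate).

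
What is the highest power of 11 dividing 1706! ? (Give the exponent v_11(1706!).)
v_11(1706!) = 170

Legendre's formula: v_p(n!) = Σ_{k ≥ 1} ⌊n / p^k⌋. For p = 11, n = 1706, the terms are:
  ⌊1706/11^1⌋ = ⌊1706/11⌋ = 155
  ⌊1706/11^2⌋ = ⌊1706/121⌋ = 14
  ⌊1706/11^3⌋ = ⌊1706/1331⌋ = 1
(the next term ⌊1706/11^4⌋ = 0, terminating the sum). Summing: v_11(1706!) = 155 + 14 + 1 = 170.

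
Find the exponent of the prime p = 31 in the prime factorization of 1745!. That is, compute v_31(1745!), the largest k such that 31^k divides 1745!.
v_31(1745!) = 57

Legendre's formula: v_p(n!) = Σ_{k ≥ 1} ⌊n / p^k⌋. For p = 31, n = 1745, the terms are:
  ⌊1745/31^1⌋ = ⌊1745/31⌋ = 56
  ⌊1745/31^2⌋ = ⌊1745/961⌋ = 1
(the next term ⌊1745/31^3⌋ = 0, terminating the sum). Summing: v_31(1745!) = 56 + 1 = 57.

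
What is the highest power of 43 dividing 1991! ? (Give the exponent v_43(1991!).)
v_43(1991!) = 47

Legendre's formula: v_p(n!) = Σ_{k ≥ 1} ⌊n / p^k⌋. For p = 43, n = 1991, the terms are:
  ⌊1991/43^1⌋ = ⌊1991/43⌋ = 46
  ⌊1991/43^2⌋ = ⌊1991/1849⌋ = 1
(the next term ⌊1991/43^3⌋ = 0, terminating the sum). Summing: v_43(1991!) = 46 + 1 = 47.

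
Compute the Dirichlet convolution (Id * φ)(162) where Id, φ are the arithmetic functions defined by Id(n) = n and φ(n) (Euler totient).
(Id * φ)(162) = 891

Divisors of 162: [1, 2, 3, 6, 9, 18, 27, 54, 81, 162]. For each d | 162:
  d = 1: Id(1) · φ(162/1) = 1 · 54 = 54
  d = 2: Id(2) · φ(162/2) = 2 · 54 = 108
  d = 3: Id(3) · φ(162/3) = 3 · 18 = 54
  d = 6: Id(6) · φ(162/6) = 6 · 18 = 108
  d = 9: Id(9) · φ(162/9) = 9 · 6 = 54
  d = 18: Id(18) · φ(162/18) = 18 · 6 = 108
  d = 27: Id(27) · φ(162/27) = 27 · 2 = 54
  d = 54: Id(54) · φ(162/54) = 54 · 2 = 108
  d = 81: Id(81) · φ(162/81) = 81 · 1 = 81
  d = 162: Id(162) · φ(162/162) = 162 · 1 = 162
Summing: (Id * φ)(162) = 54 + 108 + 54 + 108 + 54 + 108 + 54 + 108 + 81 + 162 = 891.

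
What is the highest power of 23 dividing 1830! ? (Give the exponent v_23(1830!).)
v_23(1830!) = 82

Legendre's formula: v_p(n!) = Σ_{k ≥ 1} ⌊n / p^k⌋. For p = 23, n = 1830, the terms are:
  ⌊1830/23^1⌋ = ⌊1830/23⌋ = 79
  ⌊1830/23^2⌋ = ⌊1830/529⌋ = 3
(the next term ⌊1830/23^3⌋ = 0, terminating the sum). Summing: v_23(1830!) = 79 + 3 = 82.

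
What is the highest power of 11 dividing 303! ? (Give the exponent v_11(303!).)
v_11(303!) = 29

Legendre's formula: v_p(n!) = Σ_{k ≥ 1} ⌊n / p^k⌋. For p = 11, n = 303, the terms are:
  ⌊303/11^1⌋ = ⌊303/11⌋ = 27
  ⌊303/11^2⌋ = ⌊303/121⌋ = 2
(the next term ⌊303/11^3⌋ = 0, terminating the sum). Summing: v_11(303!) = 27 + 2 = 29.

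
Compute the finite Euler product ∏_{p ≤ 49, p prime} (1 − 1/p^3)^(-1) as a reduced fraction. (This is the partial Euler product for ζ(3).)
∏ = 1417934272824755236225375034446860319/1179638474528270622029363943840940032

The primes p ≤ 49 are [2, 3, 5, 7, 11, 13, 17, 19, 23, 29, 31, 37, 41, 43, 47]. For each prime, (1 − 1/p^3)^(-1) = p^3 / (p^3 − 1). The product is (1 − 1/2^3)^(-1), (1 − 1/3^3)^(-1), (1 − 1/5^3)^(-1), (1 − 1/7^3)^(-1), (1 − 1/11^3)^(-1), (1 − 1/13^3)^(-1), (1 − 1/17^3)^(-1), (1 − 1/19^3)^(-1), (1 − 1/23^3)^(-1), (1 − 1/29^3)^(-1), (1 − 1/31^3)^(-1), (1 − 1/37^3)^(-1), (1 − 1/41^3)^(-1), (1 − 1/43^3)^(-1), (1 − 1/47^3)^(-1) = ∏ p^3 / (p^3 − 1) = 1417934272824755236225375034446860319/1179638474528270622029363943840940032.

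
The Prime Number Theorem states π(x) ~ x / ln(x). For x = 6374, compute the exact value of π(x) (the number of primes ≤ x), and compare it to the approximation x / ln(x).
π(6374) = 831;  x/ln(x) ≈ 727.63;  relative error ≈ 12.44%.

Directly count primes up to 6374: π(6374) = 831. The PNT approximation gives 6374/ln(6374) ≈ 6374/8.75998 ≈ 727.63. Relative error (π(x) − x/ln(x)) / π(x) ≈ 12.44%; the approximation is known to undercount slightly (Li(x) is a better estimate).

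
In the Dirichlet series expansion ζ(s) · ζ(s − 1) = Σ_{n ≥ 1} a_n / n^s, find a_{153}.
σ(153) = 234

In the product (Σ m^0/m^s)(Σ k / k^s) = Σ (Σ_{d | n} d) / n^s, the coefficient of 1/n^s is σ(n) = Σ_{d | n} d. For n = 153, divisors are [1, 3, 9, 17, 51, 153]; summing: σ(153) = 234.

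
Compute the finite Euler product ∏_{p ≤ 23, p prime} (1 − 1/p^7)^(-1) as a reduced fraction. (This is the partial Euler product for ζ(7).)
∏ = 48232764637425582400715871008195503014129789903328125/47833390398549347808770198286798982719063238904795968

The primes p ≤ 23 are [2, 3, 5, 7, 11, 13, 17, 19, 23]. For each prime, (1 − 1/p^7)^(-1) = p^7 / (p^7 − 1). The product is (1 − 1/2^7)^(-1), (1 − 1/3^7)^(-1), (1 − 1/5^7)^(-1), (1 − 1/7^7)^(-1), (1 − 1/11^7)^(-1), (1 − 1/13^7)^(-1), (1 − 1/17^7)^(-1), (1 − 1/19^7)^(-1), (1 − 1/23^7)^(-1) = ∏ p^7 / (p^7 − 1) = 48232764637425582400715871008195503014129789903328125/47833390398549347808770198286798982719063238904795968.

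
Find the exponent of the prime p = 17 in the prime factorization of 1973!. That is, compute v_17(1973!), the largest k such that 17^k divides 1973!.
v_17(1973!) = 122

Legendre's formula: v_p(n!) = Σ_{k ≥ 1} ⌊n / p^k⌋. For p = 17, n = 1973, the terms are:
  ⌊1973/17^1⌋ = ⌊1973/17⌋ = 116
  ⌊1973/17^2⌋ = ⌊1973/289⌋ = 6
(the next term ⌊1973/17^3⌋ = 0, terminating the sum). Summing: v_17(1973!) = 116 + 6 = 122.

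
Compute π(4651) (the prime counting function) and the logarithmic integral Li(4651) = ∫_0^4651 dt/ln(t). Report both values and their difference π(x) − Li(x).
π(4651) = 629;  Li(4651) ≈ 643.13;  π(x) − Li(x) ≈ -14.13.

Direct count of primes ≤ 4651 gives π(4651) = 629. Numerical evaluation of the logarithmic integral gives Li(4651) ≈ 643.13. The difference π(x) − Li(x) ≈ -14.13 is typically negative for small/moderate x (Li(x) overestimates), though Littlewood's theorem shows this sign changes infinitely often.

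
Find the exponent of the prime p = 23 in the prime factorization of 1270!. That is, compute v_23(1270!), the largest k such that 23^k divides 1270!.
v_23(1270!) = 57

Legendre's formula: v_p(n!) = Σ_{k ≥ 1} ⌊n / p^k⌋. For p = 23, n = 1270, the terms are:
  ⌊1270/23^1⌋ = ⌊1270/23⌋ = 55
  ⌊1270/23^2⌋ = ⌊1270/529⌋ = 2
(the next term ⌊1270/23^3⌋ = 0, terminating the sum). Summing: v_23(1270!) = 55 + 2 = 57.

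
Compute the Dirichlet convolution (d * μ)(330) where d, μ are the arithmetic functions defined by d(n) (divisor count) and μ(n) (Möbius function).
(d * μ)(330) = 1

Divisors of 330: [1, 2, 3, 5, 6, 10, 11, 15, 22, 30, 33, 55, 66, 110, 165, 330]. For each d | 330:
  d = 1: d(1) · μ(330/1) = 1 · 1 = 1
  d = 2: d(2) · μ(330/2) = 2 · -1 = -2
  d = 3: d(3) · μ(330/3) = 2 · -1 = -2
  d = 5: d(5) · μ(330/5) = 2 · -1 = -2
  d = 6: d(6) · μ(330/6) = 4 · 1 = 4
  d = 10: d(10) · μ(330/10) = 4 · 1 = 4
  d = 11: d(11) · μ(330/11) = 2 · -1 = -2
  d = 15: d(15) · μ(330/15) = 4 · 1 = 4
  d = 22: d(22) · μ(330/22) = 4 · 1 = 4
  d = 30: d(30) · μ(330/30) = 8 · -1 = -8
  d = 33: d(33) · μ(330/33) = 4 · 1 = 4
  d = 55: d(55) · μ(330/55) = 4 · 1 = 4
  d = 66: d(66) · μ(330/66) = 8 · -1 = -8
  d = 110: d(110) · μ(330/110) = 8 · -1 = -8
  d = 165: d(165) · μ(330/165) = 8 · -1 = -8
  d = 330: d(330) · μ(330/330) = 16 · 1 = 16
Summing: (d * μ)(330) = 1 + -2 + -2 + -2 + 4 + 4 + -2 + 4 + 4 + -8 + 4 + 4 + -8 + -8 + -8 + 16 = 1.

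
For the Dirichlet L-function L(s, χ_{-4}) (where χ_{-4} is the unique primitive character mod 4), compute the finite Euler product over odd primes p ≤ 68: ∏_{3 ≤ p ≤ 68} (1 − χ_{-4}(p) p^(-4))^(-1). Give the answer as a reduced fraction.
∏ = 1651066280281380138536686837541579766361280941939967829361597654494040671703/1669523570694536178861740034086625672835197425049896317943747132528787456000

The odd primes p ≤ 68 are [3, 5, 7, 11, 13, 17, 19, 23, 29, 31, 37, 41, 43, 47, 53, 59, 61, 67]. For each, χ(p) = 1 if p ≡ 1 mod 4, χ(p) = −1 if p ≡ 3 mod 4. Taking (1 − χ(p)/p^4)^(-1) = p^4/(p^4 − χ(p)): (1 − (-1)/3^4)^(-1) · (1 − (1)/5^4)^(-1) · (1 − (-1)/7^4)^(-1) · (1 − (-1)/11^4)^(-1) · (1 − (1)/13^4)^(-1) · (1 − (1)/17^4)^(-1) · (1 − (-1)/19^4)^(-1) · (1 − (-1)/23^4)^(-1) · (1 − (1)/29^4)^(-1) · (1 − (-1)/31^4)^(-1) · (1 − (1)/37^4)^(-1) · (1 − (1)/41^4)^(-1) · (1 − (-1)/43^4)^(-1) · (1 − (-1)/47^4)^(-1) · (1 − (1)/53^4)^(-1) · (1 − (-1)/59^4)^(-1) · (1 − (1)/61^4)^(-1) · (1 − (-1)/67^4)^(-1) = 1651066280281380138536686837541579766361280941939967829361597654494040671703/1669523570694536178861740034086625672835197425049896317943747132528787456000.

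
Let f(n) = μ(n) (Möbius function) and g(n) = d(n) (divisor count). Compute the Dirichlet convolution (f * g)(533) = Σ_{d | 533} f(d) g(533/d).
(μ * d)(533) = 1

Divisors of 533: [1, 13, 41, 533]. For each d | 533:
  d = 1: μ(1) · d(533/1) = 1 · 4 = 4
  d = 13: μ(13) · d(533/13) = -1 · 2 = -2
  d = 41: μ(41) · d(533/41) = -1 · 2 = -2
  d = 533: μ(533) · d(533/533) = 1 · 1 = 1
Summing: (μ * d)(533) = 4 + -2 + -2 + 1 = 1.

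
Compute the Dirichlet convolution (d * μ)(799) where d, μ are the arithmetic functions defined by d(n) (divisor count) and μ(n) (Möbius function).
(d * μ)(799) = 1

Divisors of 799: [1, 17, 47, 799]. For each d | 799:
  d = 1: d(1) · μ(799/1) = 1 · 1 = 1
  d = 17: d(17) · μ(799/17) = 2 · -1 = -2
  d = 47: d(47) · μ(799/47) = 2 · -1 = -2
  d = 799: d(799) · μ(799/799) = 4 · 1 = 4
Summing: (d * μ)(799) = 1 + -2 + -2 + 4 = 1.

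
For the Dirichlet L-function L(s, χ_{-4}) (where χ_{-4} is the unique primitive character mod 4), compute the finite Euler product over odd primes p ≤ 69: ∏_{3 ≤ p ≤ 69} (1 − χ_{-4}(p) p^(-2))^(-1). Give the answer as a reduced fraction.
∏ = 186965264422467473784849459249589/204088016612535111254016000000000

The odd primes p ≤ 69 are [3, 5, 7, 11, 13, 17, 19, 23, 29, 31, 37, 41, 43, 47, 53, 59, 61, 67]. For each, χ(p) = 1 if p ≡ 1 mod 4, χ(p) = −1 if p ≡ 3 mod 4. Taking (1 − χ(p)/p^2)^(-1) = p^2/(p^2 − χ(p)): (1 − (-1)/3^2)^(-1) · (1 − (1)/5^2)^(-1) · (1 − (-1)/7^2)^(-1) · (1 − (-1)/11^2)^(-1) · (1 − (1)/13^2)^(-1) · (1 − (1)/17^2)^(-1) · (1 − (-1)/19^2)^(-1) · (1 − (-1)/23^2)^(-1) · (1 − (1)/29^2)^(-1) · (1 − (-1)/31^2)^(-1) · (1 − (1)/37^2)^(-1) · (1 − (1)/41^2)^(-1) · (1 − (-1)/43^2)^(-1) · (1 − (-1)/47^2)^(-1) · (1 − (1)/53^2)^(-1) · (1 − (-1)/59^2)^(-1) · (1 − (1)/61^2)^(-1) · (1 − (-1)/67^2)^(-1) = 186965264422467473784849459249589/204088016612535111254016000000000.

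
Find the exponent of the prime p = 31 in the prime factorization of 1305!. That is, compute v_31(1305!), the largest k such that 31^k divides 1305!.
v_31(1305!) = 43

Legendre's formula: v_p(n!) = Σ_{k ≥ 1} ⌊n / p^k⌋. For p = 31, n = 1305, the terms are:
  ⌊1305/31^1⌋ = ⌊1305/31⌋ = 42
  ⌊1305/31^2⌋ = ⌊1305/961⌋ = 1
(the next term ⌊1305/31^3⌋ = 0, terminating the sum). Summing: v_31(1305!) = 42 + 1 = 43.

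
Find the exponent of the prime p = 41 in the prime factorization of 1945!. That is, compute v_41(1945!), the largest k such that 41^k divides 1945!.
v_41(1945!) = 48

Legendre's formula: v_p(n!) = Σ_{k ≥ 1} ⌊n / p^k⌋. For p = 41, n = 1945, the terms are:
  ⌊1945/41^1⌋ = ⌊1945/41⌋ = 47
  ⌊1945/41^2⌋ = ⌊1945/1681⌋ = 1
(the next term ⌊1945/41^3⌋ = 0, terminating the sum). Summing: v_41(1945!) = 47 + 1 = 48.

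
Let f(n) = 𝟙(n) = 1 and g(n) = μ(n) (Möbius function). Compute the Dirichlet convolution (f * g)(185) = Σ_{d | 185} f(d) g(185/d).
(𝟙 * μ)(185) = 0

Divisors of 185: [1, 5, 37, 185]. For each d | 185:
  d = 1: 𝟙(1) · μ(185/1) = 1 · 1 = 1
  d = 5: 𝟙(5) · μ(185/5) = 1 · -1 = -1
  d = 37: 𝟙(37) · μ(185/37) = 1 · -1 = -1
  d = 185: 𝟙(185) · μ(185/185) = 1 · 1 = 1
Summing: (𝟙 * μ)(185) = 1 + -1 + -1 + 1 = 0.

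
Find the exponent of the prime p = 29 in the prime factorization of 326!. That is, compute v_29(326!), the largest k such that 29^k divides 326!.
v_29(326!) = 11

Legendre's formula: v_p(n!) = Σ_{k ≥ 1} ⌊n / p^k⌋. For p = 29, n = 326, the terms are:
  ⌊326/29^1⌋ = ⌊326/29⌋ = 11
(the next term ⌊326/29^2⌋ = 0, terminating the sum). Summing: v_29(326!) = 11 = 11.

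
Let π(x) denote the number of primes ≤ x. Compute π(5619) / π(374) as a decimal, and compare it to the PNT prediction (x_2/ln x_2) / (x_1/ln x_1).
π(5619)/π(374) = 738/74 ≈ 9.9730;  PNT prediction ≈ 10.3089.

π(374) = 74 and π(5619) = 738, so π(5619)/π(374) ≈ 9.9730. The PNT-predicted ratio is (5619/ln(5619)) / (374/ln(374)) ≈ 10.3089. The two agree to within a few percent, as expected.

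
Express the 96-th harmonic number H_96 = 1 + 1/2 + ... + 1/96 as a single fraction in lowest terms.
H_96 = 3699322246041458103739317199996707235031/718766754945489455304472257065075294400

Direct summation: H_96 = 1 + 1/2 + ... + 1/96. The least common denominator is lcm(1, ..., 96) = 718766754945489455304472257065075294400; over this denominator the numerator is 718766754945489455304472257065075294400 + 359383377472744727652236128532537647200 + 239588918315163151768157419021691764800 + 179691688736372363826118064266268823600 + 143753350989097891060894451413015058880 + 119794459157581575884078709510845882400 + 102680964992212779329210322437867899200 + 89845844368186181913059032133134411800 + 79862972771721050589385806340563921600 + 71876675494548945530447225706507529440 + 65342432267771768664042932460461390400 + 59897229578790787942039354755422941200 + 55289750380422265792651712081928868800 + 51340482496106389664605161218933949600 + 47917783663032630353631483804338352960 + 44922922184093090956529516066567205900 + 42280397349734673841439544533239723200 + 39931486385860525294692903170281960800 + 37829829207657339752866960898161857600 + 35938337747274472765223612853253764720 + 34226988330737593109736774145955966400 + 32671216133885884332021466230230695200 + 31250728475890845882803141611525012800 + 29948614789395393971019677377711470600 + 28750670197819578212178890282603011776 + 27644875190211132896325856040964434400 + 26620990923907016863128602113521307200 + 25670241248053194832302580609466974800 + 24785060515361705355326629553968113600 + 23958891831516315176815741902169176480 + 23186024353080305009821685711776622400 + 22461461092046545478264758033283602950 + 21780810755923922888014310820153796800 + 21140198674867336920719772266619861600 + 20536192998442555865842064487573579840 + 19965743192930262647346451585140980400 + 19426128512040255548769520461218251200 + 18914914603828669876433480449080928800 + 18429916793474088597550570693976289600 + 17969168873637236382611806426626882360 + 17530896462085108665962737977196958400 + 17113494165368796554868387072977983200 + 16715505928964871053592378071280820800 + 16335608066942942166010733115115347600 + 15972594554344210117877161268112784320 + 15625364237945422941401570805762506400 + 15292909679691265006478133129044155200 + 14974307394697696985509838688855735300 + 14668709284601825618458617491123985600 + 14375335098909789106089445141301505888 + 14093465783244891280479848177746574400 + 13822437595105566448162928020482217200 + 13561636885763951986876835038963684800 + 13310495461953508431564301056760653600 + 13068486453554353732808586492092278080 + 12835120624026597416151290304733487400 + 12609943069219113250955653632720619200 + 12392530257680852677663314776984056800 + 12182487371957448394991055204492801600 + 11979445915758157588407870951084588240 + 11783061556483433693515938640411070400 + 11593012176540152504910842855888311200 + 11408996110245864369912258048651988800 + 11230730546023272739132379016641801475 + 11057950076084453158530342416385773760 + 10890405377961961444007155410076898400 + 10727862014111782914992123239777243200 + 10570099337433668460359886133309930800 + 10416909491963615294267713870508337600 + 10268096499221277932921032243786789920 + 10123475421767457116964397986832046400 + 9982871596465131323673225792570490200 + 9846119930760129524718798041987332800 + 9713064256020127774384760230609125600 + 9583556732606526070726296760867670592 + 9457457301914334938216740224540464400 + 9334633181110252666291847494351627200 + 9214958396737044298775285346988144800 + 9098313353740372851955345026140193600 + 8984584436818618191305903213313441180 + 8873663641302338954376200704507102400 + 8765448231042554332981368988598479200 + 8659840421029993437403280205603316800 + 8556747082684398277434193536488991600 + 8456079469946934768287908906647944640 + 8357752964482435526796189035640410400 + 8261686838453901785108876517989371200 + 8167804033471471083005366557557673800 + 8076030954443701744994070304101969600 + 7986297277172105058938580634056392160 + 7898535768631752256093101725989838400 + 7812682118972711470700785402881253200 + 7728674784360101669940561903925540800 + 7646454839845632503239066564522077600 + 7565965841531467950573392179632371520 + 7487153697348848492754919344427867650 = 3699322246041458103739317199996707235031, so H_96 = 3699322246041458103739317199996707235031/718766754945489455304472257065075294400 (already in lowest terms) ≈ 5.14676. (The PNT-adjacent estimate ln(96) + γ ≈ 5.14156 matches within O(1/n).)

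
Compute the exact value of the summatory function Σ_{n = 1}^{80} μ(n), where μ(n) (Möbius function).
Σ_{n ≤ 80} μ(n) = -4

Compute μ(n) for each 1 ≤ n ≤ 80: μ(1) = 1, μ(2) = -1, μ(3) = -1, μ(4) = 0, μ(5) = -1, μ(6) = 1, μ(7) = -1, μ(8) = 0, μ(9) = 0, μ(10) = 1, μ(11) = -1, μ(12) = 0, μ(13) = -1, μ(14) = 1, μ(15) = 1, μ(16) = 0, μ(17) = -1, μ(18) = 0, μ(19) = -1, μ(20) = 0, μ(21) = 1, μ(22) = 1, μ(23) = -1, μ(24) = 0, μ(25) = 0, μ(26) = 1, μ(27) = 0, μ(28) = 0, μ(29) = -1, μ(30) = -1, μ(31) = -1, μ(32) = 0, μ(33) = 1, μ(34) = 1, μ(35) = 1, μ(36) = 0, μ(37) = -1, μ(38) = 1, μ(39) = 1, μ(40) = 0, μ(41) = -1, μ(42) = -1, μ(43) = -1, μ(44) = 0, μ(45) = 0, μ(46) = 1, μ(47) = -1, μ(48) = 0, μ(49) = 0, μ(50) = 0, μ(51) = 1, μ(52) = 0, μ(53) = -1, μ(54) = 0, μ(55) = 1, μ(56) = 0, μ(57) = 1, μ(58) = 1, μ(59) = -1, μ(60) = 0, μ(61) = -1, μ(62) = 1, μ(63) = 0, μ(64) = 0, μ(65) = 1, μ(66) = -1, μ(67) = -1, μ(68) = 0, μ(69) = 1, μ(70) = -1, μ(71) = -1, μ(72) = 0, μ(73) = -1, μ(74) = 1, μ(75) = 0, μ(76) = 0, μ(77) = 1, μ(78) = -1, μ(79) = -1, μ(80) = 0. Summing all 80 values: -4. (Mertens function M(x) = Σ_{n ≤ x} μ(n); on average M(x) should be small (PNT ⟺ M(x) = o(x)).)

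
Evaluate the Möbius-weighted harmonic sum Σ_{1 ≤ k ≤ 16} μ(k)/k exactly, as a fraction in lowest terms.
Σ μ(k)/k = 304/5005

Values of μ(k) for 1 ≤ k ≤ 16: μ(1) = 1, μ(2) = -1, μ(3) = -1, μ(5) = -1, μ(6) = 1, μ(7) = -1, μ(10) = 1, μ(11) = -1, μ(13) = -1, μ(14) = 1, μ(15) = 1, with μ = 0 on non-squarefree integers. Summing μ(k)/k for k where μ(k) ≠ 0 gives 304/5005 ≈ 0.0607. (PNT ⟺ this sum → 0 as n → ∞.)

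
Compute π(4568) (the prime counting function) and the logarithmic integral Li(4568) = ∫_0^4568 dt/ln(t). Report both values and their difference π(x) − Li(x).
π(4568) = 619;  Li(4568) ≈ 633.29;  π(x) − Li(x) ≈ -14.29.

Direct count of primes ≤ 4568 gives π(4568) = 619. Numerical evaluation of the logarithmic integral gives Li(4568) ≈ 633.29. The difference π(x) − Li(x) ≈ -14.29 is typically negative for small/moderate x (Li(x) overestimates), though Littlewood's theorem shows this sign changes infinitely often.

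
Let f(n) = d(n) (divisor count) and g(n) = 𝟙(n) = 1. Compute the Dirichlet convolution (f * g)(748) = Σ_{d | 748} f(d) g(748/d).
(d * 𝟙)(748) = 54

Divisors of 748: [1, 2, 4, 11, 17, 22, 34, 44, 68, 187, 374, 748]. For each d | 748:
  d = 1: d(1) · 𝟙(748/1) = 1 · 1 = 1
  d = 2: d(2) · 𝟙(748/2) = 2 · 1 = 2
  d = 4: d(4) · 𝟙(748/4) = 3 · 1 = 3
  d = 11: d(11) · 𝟙(748/11) = 2 · 1 = 2
  d = 17: d(17) · 𝟙(748/17) = 2 · 1 = 2
  d = 22: d(22) · 𝟙(748/22) = 4 · 1 = 4
  d = 34: d(34) · 𝟙(748/34) = 4 · 1 = 4
  d = 44: d(44) · 𝟙(748/44) = 6 · 1 = 6
  d = 68: d(68) · 𝟙(748/68) = 6 · 1 = 6
  d = 187: d(187) · 𝟙(748/187) = 4 · 1 = 4
  d = 374: d(374) · 𝟙(748/374) = 8 · 1 = 8
  d = 748: d(748) · 𝟙(748/748) = 12 · 1 = 12
Summing: (d * 𝟙)(748) = 1 + 2 + 3 + 2 + 2 + 4 + 4 + 6 + 6 + 4 + 8 + 12 = 54.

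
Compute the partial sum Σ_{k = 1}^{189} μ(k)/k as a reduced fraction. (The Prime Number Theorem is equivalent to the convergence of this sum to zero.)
Σ μ(k)/k = -27041902300620416603296223594221152327628829604011718275600551594065857/5397346292805549782720214077673687806275517530364350655459511599582614290

Values of μ(k) for 1 ≤ k ≤ 189: μ(1) = 1, μ(2) = -1, μ(3) = -1, μ(5) = -1, μ(6) = 1, μ(7) = -1, μ(10) = 1, μ(11) = -1, μ(13) = -1, μ(14) = 1, μ(15) = 1, μ(17) = -1, μ(19) = -1, μ(21) = 1, μ(22) = 1, μ(23) = -1, μ(26) = 1, μ(29) = -1, μ(30) = -1, μ(31) = -1, μ(33) = 1, μ(34) = 1, μ(35) = 1, μ(37) = -1, μ(38) = 1, μ(39) = 1, μ(41) = -1, μ(42) = -1, μ(43) = -1, μ(46) = 1, μ(47) = -1, μ(51) = 1, μ(53) = -1, μ(55) = 1, μ(57) = 1, μ(58) = 1, μ(59) = -1, μ(61) = -1, μ(62) = 1, μ(65) = 1, μ(66) = -1, μ(67) = -1, μ(69) = 1, μ(70) = -1, μ(71) = -1, μ(73) = -1, μ(74) = 1, μ(77) = 1, μ(78) = -1, μ(79) = -1, μ(82) = 1, μ(83) = -1, μ(85) = 1, μ(86) = 1, μ(87) = 1, μ(89) = -1, μ(91) = 1, μ(93) = 1, μ(94) = 1, μ(95) = 1, μ(97) = -1, μ(101) = -1, μ(102) = -1, μ(103) = -1, μ(105) = -1, μ(106) = 1, μ(107) = -1, μ(109) = -1, μ(110) = -1, μ(111) = 1, μ(113) = -1, μ(114) = -1, μ(115) = 1, μ(118) = 1, μ(119) = 1, μ(122) = 1, μ(123) = 1, μ(127) = -1, μ(129) = 1, μ(130) = -1, μ(131) = -1, μ(133) = 1, μ(134) = 1, μ(137) = -1, μ(138) = -1, μ(139) = -1, μ(141) = 1, μ(142) = 1, μ(143) = 1, μ(145) = 1, μ(146) = 1, μ(149) = -1, μ(151) = -1, μ(154) = -1, μ(155) = 1, μ(157) = -1, μ(158) = 1, μ(159) = 1, μ(161) = 1, μ(163) = -1, μ(165) = -1, μ(166) = 1, μ(167) = -1, μ(170) = -1, μ(173) = -1, μ(174) = -1, μ(177) = 1, μ(178) = 1, μ(179) = -1, μ(181) = -1, μ(182) = -1, μ(183) = 1, μ(185) = 1, μ(186) = -1, μ(187) = 1, with μ = 0 on non-squarefree integers. Summing μ(k)/k for k where μ(k) ≠ 0 gives -27041902300620416603296223594221152327628829604011718275600551594065857/5397346292805549782720214077673687806275517530364350655459511599582614290 ≈ -0.0050. (PNT ⟺ this sum → 0 as n → ∞.)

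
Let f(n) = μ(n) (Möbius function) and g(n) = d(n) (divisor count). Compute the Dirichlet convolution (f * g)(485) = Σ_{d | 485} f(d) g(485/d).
(μ * d)(485) = 1

Divisors of 485: [1, 5, 97, 485]. For each d | 485:
  d = 1: μ(1) · d(485/1) = 1 · 4 = 4
  d = 5: μ(5) · d(485/5) = -1 · 2 = -2
  d = 97: μ(97) · d(485/97) = -1 · 2 = -2
  d = 485: μ(485) · d(485/485) = 1 · 1 = 1
Summing: (μ * d)(485) = 4 + -2 + -2 + 1 = 1.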